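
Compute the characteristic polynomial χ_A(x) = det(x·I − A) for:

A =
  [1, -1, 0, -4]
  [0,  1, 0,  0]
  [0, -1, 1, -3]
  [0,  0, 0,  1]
x^4 - 4*x^3 + 6*x^2 - 4*x + 1

Expanding det(x·I − A) (e.g. by cofactor expansion or by noting that A is similar to its Jordan form J, which has the same characteristic polynomial as A) gives
  χ_A(x) = x^4 - 4*x^3 + 6*x^2 - 4*x + 1
which factors as (x - 1)^4. The eigenvalues (with algebraic multiplicities) are λ = 1 with multiplicity 4.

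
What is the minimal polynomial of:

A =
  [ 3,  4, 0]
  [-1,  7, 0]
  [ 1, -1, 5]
x^3 - 15*x^2 + 75*x - 125

The characteristic polynomial is χ_A(x) = (x - 5)^3, so the eigenvalues are known. The minimal polynomial is
  m_A(x) = Π_λ (x − λ)^{k_λ}
where k_λ is the size of the *largest* Jordan block for λ (equivalently, the smallest k with (A − λI)^k v = 0 for every generalised eigenvector v of λ).

  λ = 5: largest Jordan block has size 3, contributing (x − 5)^3

So m_A(x) = (x - 5)^3 = x^3 - 15*x^2 + 75*x - 125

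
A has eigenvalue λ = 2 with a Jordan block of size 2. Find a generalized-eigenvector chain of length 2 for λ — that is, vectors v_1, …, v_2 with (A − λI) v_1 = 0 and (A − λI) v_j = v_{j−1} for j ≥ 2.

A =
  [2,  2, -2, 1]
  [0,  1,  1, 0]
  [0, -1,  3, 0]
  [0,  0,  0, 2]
A Jordan chain for λ = 2 of length 2:
v_1 = (2, -1, -1, 0)ᵀ
v_2 = (0, 1, 0, 0)ᵀ

Let N = A − (2)·I. We want v_2 with N^2 v_2 = 0 but N^1 v_2 ≠ 0; then v_{j-1} := N · v_j for j = 2, …, 2.

Pick v_2 = (0, 1, 0, 0)ᵀ.
Then v_1 = N · v_2 = (2, -1, -1, 0)ᵀ.

Sanity check: (A − (2)·I) v_1 = (0, 0, 0, 0)ᵀ = 0. ✓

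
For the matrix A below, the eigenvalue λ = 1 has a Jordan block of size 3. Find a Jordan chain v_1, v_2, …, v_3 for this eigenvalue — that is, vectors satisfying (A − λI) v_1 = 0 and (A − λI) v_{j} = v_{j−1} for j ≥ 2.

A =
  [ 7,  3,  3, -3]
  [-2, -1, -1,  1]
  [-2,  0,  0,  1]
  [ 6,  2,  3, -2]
A Jordan chain for λ = 1 of length 3:
v_1 = (6, 0, -4, 8)ᵀ
v_2 = (6, -2, -2, 6)ᵀ
v_3 = (1, 0, 0, 0)ᵀ

Let N = A − (1)·I. We want v_3 with N^3 v_3 = 0 but N^2 v_3 ≠ 0; then v_{j-1} := N · v_j for j = 3, …, 2.

Pick v_3 = (1, 0, 0, 0)ᵀ.
Then v_2 = N · v_3 = (6, -2, -2, 6)ᵀ.
Then v_1 = N · v_2 = (6, 0, -4, 8)ᵀ.

Sanity check: (A − (1)·I) v_1 = (0, 0, 0, 0)ᵀ = 0. ✓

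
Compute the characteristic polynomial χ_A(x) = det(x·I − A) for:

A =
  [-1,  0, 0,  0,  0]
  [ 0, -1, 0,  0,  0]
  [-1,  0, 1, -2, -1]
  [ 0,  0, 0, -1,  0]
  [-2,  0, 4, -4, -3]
x^5 + 5*x^4 + 10*x^3 + 10*x^2 + 5*x + 1

Expanding det(x·I − A) (e.g. by cofactor expansion or by noting that A is similar to its Jordan form J, which has the same characteristic polynomial as A) gives
  χ_A(x) = x^5 + 5*x^4 + 10*x^3 + 10*x^2 + 5*x + 1
which factors as (x + 1)^5. The eigenvalues (with algebraic multiplicities) are λ = -1 with multiplicity 5.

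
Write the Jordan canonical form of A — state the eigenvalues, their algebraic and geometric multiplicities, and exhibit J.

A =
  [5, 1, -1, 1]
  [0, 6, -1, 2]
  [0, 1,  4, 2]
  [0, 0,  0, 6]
J_2(5) ⊕ J_1(5) ⊕ J_1(6)

The characteristic polynomial is
  det(x·I − A) = x^4 - 21*x^3 + 165*x^2 - 575*x + 750 = (x - 6)*(x - 5)^3

Eigenvalues and multiplicities (the geometric multiplicity of λ is n − rank(A − λI), which equals the number of Jordan blocks for λ):
  λ = 5: algebraic multiplicity = 3, geometric multiplicity = 2
  λ = 6: algebraic multiplicity = 1, geometric multiplicity = 1

Determining the block sizes for each eigenvalue:
  λ = 5: 2 blocks summing to 3 forces exactly one block of size 2 and the rest size 1 → block sizes [2, 1]
  λ = 6: one block (gm = 1), so the single block has size am = 1 → block sizes [1]

Assembling the blocks gives a Jordan form
J =
  [5, 1, 0, 0]
  [0, 5, 0, 0]
  [0, 0, 5, 0]
  [0, 0, 0, 6]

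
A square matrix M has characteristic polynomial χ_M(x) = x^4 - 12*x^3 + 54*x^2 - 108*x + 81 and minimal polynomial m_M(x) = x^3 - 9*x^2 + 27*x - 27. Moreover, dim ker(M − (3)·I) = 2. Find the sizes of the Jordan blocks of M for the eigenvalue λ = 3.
Block sizes for λ = 3: [3, 1]

Step 1 — from the characteristic polynomial, algebraic multiplicity of λ = 3 is 4. From dim ker(M − (3)·I) = 2, there are exactly 2 Jordan blocks for λ = 3.
Step 2 — from the minimal polynomial, the factor (x − 3)^3 tells us the largest block for λ = 3 has size 3.
Step 3 — with total size 4, 2 blocks, and largest block 3, the block sizes (in nonincreasing order) are [3, 1].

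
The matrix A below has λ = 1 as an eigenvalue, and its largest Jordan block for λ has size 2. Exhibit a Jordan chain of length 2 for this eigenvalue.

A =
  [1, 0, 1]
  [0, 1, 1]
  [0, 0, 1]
A Jordan chain for λ = 1 of length 2:
v_1 = (1, 1, 0)ᵀ
v_2 = (0, 0, 1)ᵀ

Let N = A − (1)·I. We want v_2 with N^2 v_2 = 0 but N^1 v_2 ≠ 0; then v_{j-1} := N · v_j for j = 2, …, 2.

Pick v_2 = (0, 0, 1)ᵀ.
Then v_1 = N · v_2 = (1, 1, 0)ᵀ.

Sanity check: (A − (1)·I) v_1 = (0, 0, 0)ᵀ = 0. ✓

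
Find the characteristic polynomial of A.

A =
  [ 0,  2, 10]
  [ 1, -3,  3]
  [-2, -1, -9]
x^3 + 12*x^2 + 48*x + 64

Expanding det(x·I − A) (e.g. by cofactor expansion or by noting that A is similar to its Jordan form J, which has the same characteristic polynomial as A) gives
  χ_A(x) = x^3 + 12*x^2 + 48*x + 64
which factors as (x + 4)^3. The eigenvalues (with algebraic multiplicities) are λ = -4 with multiplicity 3.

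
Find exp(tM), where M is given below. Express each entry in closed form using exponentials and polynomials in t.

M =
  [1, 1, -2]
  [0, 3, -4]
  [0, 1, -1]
e^{tM} =
  [exp(t), t*exp(t), -2*t*exp(t)]
  [0, 2*t*exp(t) + exp(t), -4*t*exp(t)]
  [0, t*exp(t), -2*t*exp(t) + exp(t)]

Strategy: write M = P · J · P⁻¹ where J is a Jordan canonical form, so e^{tM} = P · e^{tJ} · P⁻¹, and e^{tJ} can be computed block-by-block.

M has Jordan form
J =
  [1, 1, 0]
  [0, 1, 0]
  [0, 0, 1]
(up to reordering of blocks).

Per-block formulas:
  For a 1×1 block at λ = 1: exp(t · [1]) = [e^(1t)].
  For a 2×2 Jordan block J_2(1): exp(t · J_2(1)) = e^(1t)·(I + t·N), where N is the 2×2 nilpotent shift.

After assembling e^{tJ} and conjugating by P, we get:

e^{tM} =
  [exp(t), t*exp(t), -2*t*exp(t)]
  [0, 2*t*exp(t) + exp(t), -4*t*exp(t)]
  [0, t*exp(t), -2*t*exp(t) + exp(t)]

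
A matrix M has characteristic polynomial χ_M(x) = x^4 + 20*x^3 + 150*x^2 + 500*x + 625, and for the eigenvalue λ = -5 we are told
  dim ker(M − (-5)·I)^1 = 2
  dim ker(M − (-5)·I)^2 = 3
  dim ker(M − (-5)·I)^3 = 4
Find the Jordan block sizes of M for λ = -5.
Block sizes for λ = -5: [3, 1]

From the dimensions of kernels of powers, the number of Jordan blocks of size at least j is d_j − d_{j−1} where d_j = dim ker(N^j) (with d_0 = 0). Computing the differences gives [2, 1, 1].
The number of blocks of size exactly k is (#blocks of size ≥ k) − (#blocks of size ≥ k + 1), so the partition is: 1 block(s) of size 1, 1 block(s) of size 3.
In nonincreasing order the block sizes are [3, 1].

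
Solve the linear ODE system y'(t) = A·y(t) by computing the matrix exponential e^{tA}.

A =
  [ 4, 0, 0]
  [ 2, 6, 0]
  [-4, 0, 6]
e^{tA} =
  [exp(4*t), 0, 0]
  [exp(6*t) - exp(4*t), exp(6*t), 0]
  [-2*exp(6*t) + 2*exp(4*t), 0, exp(6*t)]

Strategy: write A = P · J · P⁻¹ where J is a Jordan canonical form, so e^{tA} = P · e^{tJ} · P⁻¹, and e^{tJ} can be computed block-by-block.

A has Jordan form
J =
  [4, 0, 0]
  [0, 6, 0]
  [0, 0, 6]
(up to reordering of blocks).

Per-block formulas:
  For a 1×1 block at λ = 6: exp(t · [6]) = [e^(6t)].
  For a 1×1 block at λ = 4: exp(t · [4]) = [e^(4t)].

After assembling e^{tJ} and conjugating by P, we get:

e^{tA} =
  [exp(4*t), 0, 0]
  [exp(6*t) - exp(4*t), exp(6*t), 0]
  [-2*exp(6*t) + 2*exp(4*t), 0, exp(6*t)]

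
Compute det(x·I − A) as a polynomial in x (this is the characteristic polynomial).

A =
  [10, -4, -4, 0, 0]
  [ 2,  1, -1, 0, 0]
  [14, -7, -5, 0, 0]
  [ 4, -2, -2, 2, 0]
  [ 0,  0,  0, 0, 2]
x^5 - 10*x^4 + 40*x^3 - 80*x^2 + 80*x - 32

Expanding det(x·I − A) (e.g. by cofactor expansion or by noting that A is similar to its Jordan form J, which has the same characteristic polynomial as A) gives
  χ_A(x) = x^5 - 10*x^4 + 40*x^3 - 80*x^2 + 80*x - 32
which factors as (x - 2)^5. The eigenvalues (with algebraic multiplicities) are λ = 2 with multiplicity 5.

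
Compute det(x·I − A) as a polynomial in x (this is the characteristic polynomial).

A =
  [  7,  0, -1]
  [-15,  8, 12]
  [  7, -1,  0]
x^3 - 15*x^2 + 75*x - 125

Expanding det(x·I − A) (e.g. by cofactor expansion or by noting that A is similar to its Jordan form J, which has the same characteristic polynomial as A) gives
  χ_A(x) = x^3 - 15*x^2 + 75*x - 125
which factors as (x - 5)^3. The eigenvalues (with algebraic multiplicities) are λ = 5 with multiplicity 3.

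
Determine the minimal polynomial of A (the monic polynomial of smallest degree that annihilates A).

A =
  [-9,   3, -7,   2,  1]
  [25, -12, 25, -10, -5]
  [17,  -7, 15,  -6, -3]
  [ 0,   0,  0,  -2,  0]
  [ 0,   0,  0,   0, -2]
x^3 + 6*x^2 + 12*x + 8

The characteristic polynomial is χ_A(x) = (x + 2)^5, so the eigenvalues are known. The minimal polynomial is
  m_A(x) = Π_λ (x − λ)^{k_λ}
where k_λ is the size of the *largest* Jordan block for λ (equivalently, the smallest k with (A − λI)^k v = 0 for every generalised eigenvector v of λ).

  λ = -2: largest Jordan block has size 3, contributing (x + 2)^3

So m_A(x) = (x + 2)^3 = x^3 + 6*x^2 + 12*x + 8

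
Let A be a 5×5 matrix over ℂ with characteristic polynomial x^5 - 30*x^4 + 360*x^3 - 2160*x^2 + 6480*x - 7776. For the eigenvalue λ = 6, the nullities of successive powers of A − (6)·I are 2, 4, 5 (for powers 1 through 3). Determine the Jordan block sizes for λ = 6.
Block sizes for λ = 6: [3, 2]

From the dimensions of kernels of powers, the number of Jordan blocks of size at least j is d_j − d_{j−1} where d_j = dim ker(N^j) (with d_0 = 0). Computing the differences gives [2, 2, 1].
The number of blocks of size exactly k is (#blocks of size ≥ k) − (#blocks of size ≥ k + 1), so the partition is: 1 block(s) of size 2, 1 block(s) of size 3.
In nonincreasing order the block sizes are [3, 2].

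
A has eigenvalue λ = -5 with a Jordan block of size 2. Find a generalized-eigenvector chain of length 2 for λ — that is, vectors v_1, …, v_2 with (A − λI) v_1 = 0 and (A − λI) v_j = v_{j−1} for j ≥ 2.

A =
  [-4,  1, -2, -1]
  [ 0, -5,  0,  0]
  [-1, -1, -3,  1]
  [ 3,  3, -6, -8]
A Jordan chain for λ = -5 of length 2:
v_1 = (1, 0, -1, 3)ᵀ
v_2 = (1, 0, 0, 0)ᵀ

Let N = A − (-5)·I. We want v_2 with N^2 v_2 = 0 but N^1 v_2 ≠ 0; then v_{j-1} := N · v_j for j = 2, …, 2.

Pick v_2 = (1, 0, 0, 0)ᵀ.
Then v_1 = N · v_2 = (1, 0, -1, 3)ᵀ.

Sanity check: (A − (-5)·I) v_1 = (0, 0, 0, 0)ᵀ = 0. ✓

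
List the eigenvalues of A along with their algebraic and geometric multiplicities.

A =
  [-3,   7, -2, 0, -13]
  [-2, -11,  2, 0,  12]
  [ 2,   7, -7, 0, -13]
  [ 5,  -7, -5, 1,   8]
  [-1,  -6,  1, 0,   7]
λ = -5: alg = 3, geom = 1; λ = 1: alg = 2, geom = 1

Step 1 — factor the characteristic polynomial to read off the algebraic multiplicities:
  χ_A(x) = (x - 1)^2*(x + 5)^3

Step 2 — compute geometric multiplicities via the rank-nullity identity g(λ) = n − rank(A − λI):
  rank(A − (-5)·I) = 4, so dim ker(A − (-5)·I) = n − 4 = 1
  rank(A − (1)·I) = 4, so dim ker(A − (1)·I) = n − 4 = 1

Summary:
  λ = -5: algebraic multiplicity = 3, geometric multiplicity = 1
  λ = 1: algebraic multiplicity = 2, geometric multiplicity = 1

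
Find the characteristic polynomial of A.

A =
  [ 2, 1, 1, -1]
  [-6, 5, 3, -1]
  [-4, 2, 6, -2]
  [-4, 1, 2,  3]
x^4 - 16*x^3 + 96*x^2 - 256*x + 256

Expanding det(x·I − A) (e.g. by cofactor expansion or by noting that A is similar to its Jordan form J, which has the same characteristic polynomial as A) gives
  χ_A(x) = x^4 - 16*x^3 + 96*x^2 - 256*x + 256
which factors as (x - 4)^4. The eigenvalues (with algebraic multiplicities) are λ = 4 with multiplicity 4.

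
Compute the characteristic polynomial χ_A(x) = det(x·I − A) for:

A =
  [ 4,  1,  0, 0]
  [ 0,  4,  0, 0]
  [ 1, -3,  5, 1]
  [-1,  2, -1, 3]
x^4 - 16*x^3 + 96*x^2 - 256*x + 256

Expanding det(x·I − A) (e.g. by cofactor expansion or by noting that A is similar to its Jordan form J, which has the same characteristic polynomial as A) gives
  χ_A(x) = x^4 - 16*x^3 + 96*x^2 - 256*x + 256
which factors as (x - 4)^4. The eigenvalues (with algebraic multiplicities) are λ = 4 with multiplicity 4.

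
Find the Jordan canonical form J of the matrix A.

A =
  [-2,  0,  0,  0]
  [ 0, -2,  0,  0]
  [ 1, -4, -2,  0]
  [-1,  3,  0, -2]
J_2(-2) ⊕ J_2(-2)

The characteristic polynomial is
  det(x·I − A) = x^4 + 8*x^3 + 24*x^2 + 32*x + 16 = (x + 2)^4

Eigenvalues and multiplicities (the geometric multiplicity of λ is n − rank(A − λI), which equals the number of Jordan blocks for λ):
  λ = -2: algebraic multiplicity = 4, geometric multiplicity = 2

Determining the block sizes for each eigenvalue:
  λ = -2: with am = 4 and gm = 2, the partition is not yet determined (e.g. several partitions of 4 into 2 parts exist). Let N = A − (-2)·I. Computing rank(N^1) = 2, rank(N^2) = 0; the number of blocks of size ≥ j is rank(N^{j−1}) − rank(N^j), giving [2, 2]. So we have 2 block(s) of size 2 → block sizes [2, 2]

Assembling the blocks gives a Jordan form
J =
  [-2,  1,  0,  0]
  [ 0, -2,  0,  0]
  [ 0,  0, -2,  1]
  [ 0,  0,  0, -2]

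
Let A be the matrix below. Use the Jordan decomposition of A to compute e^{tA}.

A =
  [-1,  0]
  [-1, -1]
e^{tA} =
  [exp(-t), 0]
  [-t*exp(-t), exp(-t)]

Strategy: write A = P · J · P⁻¹ where J is a Jordan canonical form, so e^{tA} = P · e^{tJ} · P⁻¹, and e^{tJ} can be computed block-by-block.

A has Jordan form
J =
  [-1,  1]
  [ 0, -1]
(up to reordering of blocks).

Per-block formulas:
  For a 2×2 Jordan block J_2(-1): exp(t · J_2(-1)) = e^(-1t)·(I + t·N), where N is the 2×2 nilpotent shift.

After assembling e^{tJ} and conjugating by P, we get:

e^{tA} =
  [exp(-t), 0]
  [-t*exp(-t), exp(-t)]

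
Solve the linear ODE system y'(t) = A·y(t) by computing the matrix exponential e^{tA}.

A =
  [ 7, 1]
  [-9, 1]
e^{tA} =
  [3*t*exp(4*t) + exp(4*t), t*exp(4*t)]
  [-9*t*exp(4*t), -3*t*exp(4*t) + exp(4*t)]

Strategy: write A = P · J · P⁻¹ where J is a Jordan canonical form, so e^{tA} = P · e^{tJ} · P⁻¹, and e^{tJ} can be computed block-by-block.

A has Jordan form
J =
  [4, 1]
  [0, 4]
(up to reordering of blocks).

Per-block formulas:
  For a 2×2 Jordan block J_2(4): exp(t · J_2(4)) = e^(4t)·(I + t·N), where N is the 2×2 nilpotent shift.

After assembling e^{tJ} and conjugating by P, we get:

e^{tA} =
  [3*t*exp(4*t) + exp(4*t), t*exp(4*t)]
  [-9*t*exp(4*t), -3*t*exp(4*t) + exp(4*t)]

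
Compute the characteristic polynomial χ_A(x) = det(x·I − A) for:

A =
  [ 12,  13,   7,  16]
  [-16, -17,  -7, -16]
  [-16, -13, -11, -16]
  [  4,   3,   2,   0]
x^4 + 16*x^3 + 96*x^2 + 256*x + 256

Expanding det(x·I − A) (e.g. by cofactor expansion or by noting that A is similar to its Jordan form J, which has the same characteristic polynomial as A) gives
  χ_A(x) = x^4 + 16*x^3 + 96*x^2 + 256*x + 256
which factors as (x + 4)^4. The eigenvalues (with algebraic multiplicities) are λ = -4 with multiplicity 4.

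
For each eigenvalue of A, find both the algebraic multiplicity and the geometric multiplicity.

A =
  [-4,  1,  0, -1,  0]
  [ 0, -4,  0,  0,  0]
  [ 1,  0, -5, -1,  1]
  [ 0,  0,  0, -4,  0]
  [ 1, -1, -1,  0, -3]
λ = -4: alg = 5, geom = 3

Step 1 — factor the characteristic polynomial to read off the algebraic multiplicities:
  χ_A(x) = (x + 4)^5

Step 2 — compute geometric multiplicities via the rank-nullity identity g(λ) = n − rank(A − λI):
  rank(A − (-4)·I) = 2, so dim ker(A − (-4)·I) = n − 2 = 3

Summary:
  λ = -4: algebraic multiplicity = 5, geometric multiplicity = 3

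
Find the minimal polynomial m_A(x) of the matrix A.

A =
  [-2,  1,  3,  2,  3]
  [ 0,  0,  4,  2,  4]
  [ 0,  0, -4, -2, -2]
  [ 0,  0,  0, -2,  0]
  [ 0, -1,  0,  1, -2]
x^3 + 6*x^2 + 12*x + 8

The characteristic polynomial is χ_A(x) = (x + 2)^5, so the eigenvalues are known. The minimal polynomial is
  m_A(x) = Π_λ (x − λ)^{k_λ}
where k_λ is the size of the *largest* Jordan block for λ (equivalently, the smallest k with (A − λI)^k v = 0 for every generalised eigenvector v of λ).

  λ = -2: largest Jordan block has size 3, contributing (x + 2)^3

So m_A(x) = (x + 2)^3 = x^3 + 6*x^2 + 12*x + 8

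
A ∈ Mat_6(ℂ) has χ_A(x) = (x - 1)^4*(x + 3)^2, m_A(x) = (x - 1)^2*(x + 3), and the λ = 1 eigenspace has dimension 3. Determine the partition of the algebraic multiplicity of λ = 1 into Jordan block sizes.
Block sizes for λ = 1: [2, 1, 1]

Step 1 — from the characteristic polynomial, algebraic multiplicity of λ = 1 is 4. From dim ker(A − (1)·I) = 3, there are exactly 3 Jordan blocks for λ = 1.
Step 2 — from the minimal polynomial, the factor (x − 1)^2 tells us the largest block for λ = 1 has size 2.
Step 3 — with total size 4, 3 blocks, and largest block 2, the block sizes (in nonincreasing order) are [2, 1, 1].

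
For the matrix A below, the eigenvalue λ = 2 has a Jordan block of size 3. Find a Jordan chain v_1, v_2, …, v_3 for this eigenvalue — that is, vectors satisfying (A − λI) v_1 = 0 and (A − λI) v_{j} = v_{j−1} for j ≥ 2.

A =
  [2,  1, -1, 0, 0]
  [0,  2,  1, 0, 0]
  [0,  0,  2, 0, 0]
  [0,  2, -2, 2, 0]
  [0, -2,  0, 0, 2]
A Jordan chain for λ = 2 of length 3:
v_1 = (1, 0, 0, 2, -2)ᵀ
v_2 = (-1, 1, 0, -2, 0)ᵀ
v_3 = (0, 0, 1, 0, 0)ᵀ

Let N = A − (2)·I. We want v_3 with N^3 v_3 = 0 but N^2 v_3 ≠ 0; then v_{j-1} := N · v_j for j = 3, …, 2.

Pick v_3 = (0, 0, 1, 0, 0)ᵀ.
Then v_2 = N · v_3 = (-1, 1, 0, -2, 0)ᵀ.
Then v_1 = N · v_2 = (1, 0, 0, 2, -2)ᵀ.

Sanity check: (A − (2)·I) v_1 = (0, 0, 0, 0, 0)ᵀ = 0. ✓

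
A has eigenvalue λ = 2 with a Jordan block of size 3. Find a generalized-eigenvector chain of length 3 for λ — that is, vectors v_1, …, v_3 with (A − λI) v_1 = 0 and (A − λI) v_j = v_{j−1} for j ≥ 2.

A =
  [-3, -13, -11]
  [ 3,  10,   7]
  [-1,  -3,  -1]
A Jordan chain for λ = 2 of length 3:
v_1 = (-3, 2, -1)ᵀ
v_2 = (-5, 3, -1)ᵀ
v_3 = (1, 0, 0)ᵀ

Let N = A − (2)·I. We want v_3 with N^3 v_3 = 0 but N^2 v_3 ≠ 0; then v_{j-1} := N · v_j for j = 3, …, 2.

Pick v_3 = (1, 0, 0)ᵀ.
Then v_2 = N · v_3 = (-5, 3, -1)ᵀ.
Then v_1 = N · v_2 = (-3, 2, -1)ᵀ.

Sanity check: (A − (2)·I) v_1 = (0, 0, 0)ᵀ = 0. ✓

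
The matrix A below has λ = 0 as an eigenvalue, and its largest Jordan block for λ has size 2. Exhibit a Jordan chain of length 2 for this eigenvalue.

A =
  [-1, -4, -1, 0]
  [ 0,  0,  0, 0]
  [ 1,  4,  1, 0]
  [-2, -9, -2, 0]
A Jordan chain for λ = 0 of length 2:
v_1 = (-1, 0, 1, -2)ᵀ
v_2 = (1, 0, 0, 0)ᵀ

Let N = A − (0)·I. We want v_2 with N^2 v_2 = 0 but N^1 v_2 ≠ 0; then v_{j-1} := N · v_j for j = 2, …, 2.

Pick v_2 = (1, 0, 0, 0)ᵀ.
Then v_1 = N · v_2 = (-1, 0, 1, -2)ᵀ.

Sanity check: (A − (0)·I) v_1 = (0, 0, 0, 0)ᵀ = 0. ✓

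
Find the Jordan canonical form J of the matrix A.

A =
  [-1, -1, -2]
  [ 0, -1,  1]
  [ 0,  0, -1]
J_3(-1)

The characteristic polynomial is
  det(x·I − A) = x^3 + 3*x^2 + 3*x + 1 = (x + 1)^3

Eigenvalues and multiplicities (the geometric multiplicity of λ is n − rank(A − λI), which equals the number of Jordan blocks for λ):
  λ = -1: algebraic multiplicity = 3, geometric multiplicity = 1

Determining the block sizes for each eigenvalue:
  λ = -1: one block (gm = 1), so the single block has size am = 3 → block sizes [3]

Assembling the blocks gives a Jordan form
J =
  [-1,  1,  0]
  [ 0, -1,  1]
  [ 0,  0, -1]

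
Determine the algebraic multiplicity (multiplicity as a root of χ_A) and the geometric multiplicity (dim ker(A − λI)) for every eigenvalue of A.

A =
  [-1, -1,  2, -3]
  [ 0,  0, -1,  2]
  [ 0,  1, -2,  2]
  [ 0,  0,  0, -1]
λ = -1: alg = 4, geom = 2

Step 1 — factor the characteristic polynomial to read off the algebraic multiplicities:
  χ_A(x) = (x + 1)^4

Step 2 — compute geometric multiplicities via the rank-nullity identity g(λ) = n − rank(A − λI):
  rank(A − (-1)·I) = 2, so dim ker(A − (-1)·I) = n − 2 = 2

Summary:
  λ = -1: algebraic multiplicity = 4, geometric multiplicity = 2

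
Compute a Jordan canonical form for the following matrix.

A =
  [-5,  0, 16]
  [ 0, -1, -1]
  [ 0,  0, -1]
J_1(-5) ⊕ J_2(-1)

The characteristic polynomial is
  det(x·I − A) = x^3 + 7*x^2 + 11*x + 5 = (x + 1)^2*(x + 5)

Eigenvalues and multiplicities (the geometric multiplicity of λ is n − rank(A − λI), which equals the number of Jordan blocks for λ):
  λ = -5: algebraic multiplicity = 1, geometric multiplicity = 1
  λ = -1: algebraic multiplicity = 2, geometric multiplicity = 1

Determining the block sizes for each eigenvalue:
  λ = -5: one block (gm = 1), so the single block has size am = 1 → block sizes [1]
  λ = -1: one block (gm = 1), so the single block has size am = 2 → block sizes [2]

Assembling the blocks gives a Jordan form
J =
  [-5,  0,  0]
  [ 0, -1,  1]
  [ 0,  0, -1]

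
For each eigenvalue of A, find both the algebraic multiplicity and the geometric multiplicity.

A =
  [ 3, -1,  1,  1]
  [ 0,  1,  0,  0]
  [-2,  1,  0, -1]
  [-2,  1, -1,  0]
λ = 1: alg = 4, geom = 3

Step 1 — factor the characteristic polynomial to read off the algebraic multiplicities:
  χ_A(x) = (x - 1)^4

Step 2 — compute geometric multiplicities via the rank-nullity identity g(λ) = n − rank(A − λI):
  rank(A − (1)·I) = 1, so dim ker(A − (1)·I) = n − 1 = 3

Summary:
  λ = 1: algebraic multiplicity = 4, geometric multiplicity = 3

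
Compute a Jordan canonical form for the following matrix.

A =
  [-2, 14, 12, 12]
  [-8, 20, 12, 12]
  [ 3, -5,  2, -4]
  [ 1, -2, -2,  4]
J_2(6) ⊕ J_2(6)

The characteristic polynomial is
  det(x·I − A) = x^4 - 24*x^3 + 216*x^2 - 864*x + 1296 = (x - 6)^4

Eigenvalues and multiplicities (the geometric multiplicity of λ is n − rank(A − λI), which equals the number of Jordan blocks for λ):
  λ = 6: algebraic multiplicity = 4, geometric multiplicity = 2

Determining the block sizes for each eigenvalue:
  λ = 6: with am = 4 and gm = 2, the partition is not yet determined (e.g. several partitions of 4 into 2 parts exist). Let N = A − (6)·I. Computing rank(N^1) = 2, rank(N^2) = 0; the number of blocks of size ≥ j is rank(N^{j−1}) − rank(N^j), giving [2, 2]. So we have 2 block(s) of size 2 → block sizes [2, 2]

Assembling the blocks gives a Jordan form
J =
  [6, 1, 0, 0]
  [0, 6, 0, 0]
  [0, 0, 6, 1]
  [0, 0, 0, 6]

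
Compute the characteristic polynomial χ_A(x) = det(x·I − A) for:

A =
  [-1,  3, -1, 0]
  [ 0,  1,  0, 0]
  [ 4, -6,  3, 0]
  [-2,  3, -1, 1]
x^4 - 4*x^3 + 6*x^2 - 4*x + 1

Expanding det(x·I − A) (e.g. by cofactor expansion or by noting that A is similar to its Jordan form J, which has the same characteristic polynomial as A) gives
  χ_A(x) = x^4 - 4*x^3 + 6*x^2 - 4*x + 1
which factors as (x - 1)^4. The eigenvalues (with algebraic multiplicities) are λ = 1 with multiplicity 4.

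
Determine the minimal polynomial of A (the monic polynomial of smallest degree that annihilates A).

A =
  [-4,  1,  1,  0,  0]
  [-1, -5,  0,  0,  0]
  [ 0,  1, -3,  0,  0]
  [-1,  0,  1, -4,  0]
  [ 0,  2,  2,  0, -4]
x^3 + 12*x^2 + 48*x + 64

The characteristic polynomial is χ_A(x) = (x + 4)^5, so the eigenvalues are known. The minimal polynomial is
  m_A(x) = Π_λ (x − λ)^{k_λ}
where k_λ is the size of the *largest* Jordan block for λ (equivalently, the smallest k with (A − λI)^k v = 0 for every generalised eigenvector v of λ).

  λ = -4: largest Jordan block has size 3, contributing (x + 4)^3

So m_A(x) = (x + 4)^3 = x^3 + 12*x^2 + 48*x + 64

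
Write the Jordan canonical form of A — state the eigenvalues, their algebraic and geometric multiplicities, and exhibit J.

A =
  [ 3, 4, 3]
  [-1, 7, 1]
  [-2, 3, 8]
J_3(6)

The characteristic polynomial is
  det(x·I − A) = x^3 - 18*x^2 + 108*x - 216 = (x - 6)^3

Eigenvalues and multiplicities (the geometric multiplicity of λ is n − rank(A − λI), which equals the number of Jordan blocks for λ):
  λ = 6: algebraic multiplicity = 3, geometric multiplicity = 1

Determining the block sizes for each eigenvalue:
  λ = 6: one block (gm = 1), so the single block has size am = 3 → block sizes [3]

Assembling the blocks gives a Jordan form
J =
  [6, 1, 0]
  [0, 6, 1]
  [0, 0, 6]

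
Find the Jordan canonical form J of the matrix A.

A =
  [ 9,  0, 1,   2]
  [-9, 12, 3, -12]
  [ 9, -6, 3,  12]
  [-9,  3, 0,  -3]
J_1(3) ⊕ J_2(6) ⊕ J_1(6)

The characteristic polynomial is
  det(x·I − A) = x^4 - 21*x^3 + 162*x^2 - 540*x + 648 = (x - 6)^3*(x - 3)

Eigenvalues and multiplicities (the geometric multiplicity of λ is n − rank(A − λI), which equals the number of Jordan blocks for λ):
  λ = 3: algebraic multiplicity = 1, geometric multiplicity = 1
  λ = 6: algebraic multiplicity = 3, geometric multiplicity = 2

Determining the block sizes for each eigenvalue:
  λ = 3: one block (gm = 1), so the single block has size am = 1 → block sizes [1]
  λ = 6: 2 blocks summing to 3 forces exactly one block of size 2 and the rest size 1 → block sizes [2, 1]

Assembling the blocks gives a Jordan form
J =
  [3, 0, 0, 0]
  [0, 6, 1, 0]
  [0, 0, 6, 0]
  [0, 0, 0, 6]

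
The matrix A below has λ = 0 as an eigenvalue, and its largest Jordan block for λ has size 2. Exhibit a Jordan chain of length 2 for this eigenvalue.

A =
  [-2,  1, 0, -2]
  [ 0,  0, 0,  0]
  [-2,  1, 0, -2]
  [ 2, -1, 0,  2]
A Jordan chain for λ = 0 of length 2:
v_1 = (-2, 0, -2, 2)ᵀ
v_2 = (1, 0, 0, 0)ᵀ

Let N = A − (0)·I. We want v_2 with N^2 v_2 = 0 but N^1 v_2 ≠ 0; then v_{j-1} := N · v_j for j = 2, …, 2.

Pick v_2 = (1, 0, 0, 0)ᵀ.
Then v_1 = N · v_2 = (-2, 0, -2, 2)ᵀ.

Sanity check: (A − (0)·I) v_1 = (0, 0, 0, 0)ᵀ = 0. ✓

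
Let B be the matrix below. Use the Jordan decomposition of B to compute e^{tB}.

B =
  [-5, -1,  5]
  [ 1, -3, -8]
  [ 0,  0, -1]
e^{tB} =
  [-t*exp(-4*t) + exp(-4*t), -t*exp(-4*t), -t*exp(-4*t) + 2*exp(-t) - 2*exp(-4*t)]
  [t*exp(-4*t), t*exp(-4*t) + exp(-4*t), t*exp(-4*t) - 3*exp(-t) + 3*exp(-4*t)]
  [0, 0, exp(-t)]

Strategy: write B = P · J · P⁻¹ where J is a Jordan canonical form, so e^{tB} = P · e^{tJ} · P⁻¹, and e^{tJ} can be computed block-by-block.

B has Jordan form
J =
  [-4,  1,  0]
  [ 0, -4,  0]
  [ 0,  0, -1]
(up to reordering of blocks).

Per-block formulas:
  For a 1×1 block at λ = -1: exp(t · [-1]) = [e^(-1t)].
  For a 2×2 Jordan block J_2(-4): exp(t · J_2(-4)) = e^(-4t)·(I + t·N), where N is the 2×2 nilpotent shift.

After assembling e^{tJ} and conjugating by P, we get:

e^{tB} =
  [-t*exp(-4*t) + exp(-4*t), -t*exp(-4*t), -t*exp(-4*t) + 2*exp(-t) - 2*exp(-4*t)]
  [t*exp(-4*t), t*exp(-4*t) + exp(-4*t), t*exp(-4*t) - 3*exp(-t) + 3*exp(-4*t)]
  [0, 0, exp(-t)]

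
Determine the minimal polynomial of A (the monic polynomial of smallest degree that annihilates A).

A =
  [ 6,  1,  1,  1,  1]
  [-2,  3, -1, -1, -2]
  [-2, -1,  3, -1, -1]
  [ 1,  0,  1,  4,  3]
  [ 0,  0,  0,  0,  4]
x^3 - 12*x^2 + 48*x - 64

The characteristic polynomial is χ_A(x) = (x - 4)^5, so the eigenvalues are known. The minimal polynomial is
  m_A(x) = Π_λ (x − λ)^{k_λ}
where k_λ is the size of the *largest* Jordan block for λ (equivalently, the smallest k with (A − λI)^k v = 0 for every generalised eigenvector v of λ).

  λ = 4: largest Jordan block has size 3, contributing (x − 4)^3

So m_A(x) = (x - 4)^3 = x^3 - 12*x^2 + 48*x - 64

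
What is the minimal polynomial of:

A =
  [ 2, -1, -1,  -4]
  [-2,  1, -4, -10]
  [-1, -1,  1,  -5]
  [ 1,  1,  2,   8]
x^3 - 9*x^2 + 27*x - 27

The characteristic polynomial is χ_A(x) = (x - 3)^4, so the eigenvalues are known. The minimal polynomial is
  m_A(x) = Π_λ (x − λ)^{k_λ}
where k_λ is the size of the *largest* Jordan block for λ (equivalently, the smallest k with (A − λI)^k v = 0 for every generalised eigenvector v of λ).

  λ = 3: largest Jordan block has size 3, contributing (x − 3)^3

So m_A(x) = (x - 3)^3 = x^3 - 9*x^2 + 27*x - 27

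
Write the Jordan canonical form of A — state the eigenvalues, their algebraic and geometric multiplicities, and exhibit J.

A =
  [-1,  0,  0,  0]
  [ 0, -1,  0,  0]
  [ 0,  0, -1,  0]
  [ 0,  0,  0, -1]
J_1(-1) ⊕ J_1(-1) ⊕ J_1(-1) ⊕ J_1(-1)

The characteristic polynomial is
  det(x·I − A) = x^4 + 4*x^3 + 6*x^2 + 4*x + 1 = (x + 1)^4

Eigenvalues and multiplicities (the geometric multiplicity of λ is n − rank(A − λI), which equals the number of Jordan blocks for λ):
  λ = -1: algebraic multiplicity = 4, geometric multiplicity = 4

Determining the block sizes for each eigenvalue:
  λ = -1: gm = am = 4, so every block has size 1 → block sizes [1, 1, 1, 1]

Assembling the blocks gives a Jordan form
J =
  [-1,  0,  0,  0]
  [ 0, -1,  0,  0]
  [ 0,  0, -1,  0]
  [ 0,  0,  0, -1]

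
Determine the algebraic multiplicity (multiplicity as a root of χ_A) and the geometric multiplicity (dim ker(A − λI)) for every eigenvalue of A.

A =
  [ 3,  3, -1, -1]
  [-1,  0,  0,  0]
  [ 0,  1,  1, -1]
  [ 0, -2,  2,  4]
λ = 2: alg = 4, geom = 2

Step 1 — factor the characteristic polynomial to read off the algebraic multiplicities:
  χ_A(x) = (x - 2)^4

Step 2 — compute geometric multiplicities via the rank-nullity identity g(λ) = n − rank(A − λI):
  rank(A − (2)·I) = 2, so dim ker(A − (2)·I) = n − 2 = 2

Summary:
  λ = 2: algebraic multiplicity = 4, geometric multiplicity = 2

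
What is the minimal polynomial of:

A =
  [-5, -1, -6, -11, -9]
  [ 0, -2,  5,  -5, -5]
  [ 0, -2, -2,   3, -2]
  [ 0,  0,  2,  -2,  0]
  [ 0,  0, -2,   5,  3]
x^5 + 8*x^4 + 9*x^3 - 58*x^2 - 164*x - 120

The characteristic polynomial is χ_A(x) = (x - 3)*(x + 2)^3*(x + 5), so the eigenvalues are known. The minimal polynomial is
  m_A(x) = Π_λ (x − λ)^{k_λ}
where k_λ is the size of the *largest* Jordan block for λ (equivalently, the smallest k with (A − λI)^k v = 0 for every generalised eigenvector v of λ).

  λ = -5: largest Jordan block has size 1, contributing (x + 5)
  λ = -2: largest Jordan block has size 3, contributing (x + 2)^3
  λ = 3: largest Jordan block has size 1, contributing (x − 3)

So m_A(x) = (x - 3)*(x + 2)^3*(x + 5) = x^5 + 8*x^4 + 9*x^3 - 58*x^2 - 164*x - 120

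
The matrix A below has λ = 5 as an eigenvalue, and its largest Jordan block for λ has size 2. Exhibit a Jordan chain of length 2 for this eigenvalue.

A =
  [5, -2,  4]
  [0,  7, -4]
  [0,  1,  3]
A Jordan chain for λ = 5 of length 2:
v_1 = (-2, 2, 1)ᵀ
v_2 = (0, 1, 0)ᵀ

Let N = A − (5)·I. We want v_2 with N^2 v_2 = 0 but N^1 v_2 ≠ 0; then v_{j-1} := N · v_j for j = 2, …, 2.

Pick v_2 = (0, 1, 0)ᵀ.
Then v_1 = N · v_2 = (-2, 2, 1)ᵀ.

Sanity check: (A − (5)·I) v_1 = (0, 0, 0)ᵀ = 0. ✓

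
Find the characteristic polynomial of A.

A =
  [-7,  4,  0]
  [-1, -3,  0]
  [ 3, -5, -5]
x^3 + 15*x^2 + 75*x + 125

Expanding det(x·I − A) (e.g. by cofactor expansion or by noting that A is similar to its Jordan form J, which has the same characteristic polynomial as A) gives
  χ_A(x) = x^3 + 15*x^2 + 75*x + 125
which factors as (x + 5)^3. The eigenvalues (with algebraic multiplicities) are λ = -5 with multiplicity 3.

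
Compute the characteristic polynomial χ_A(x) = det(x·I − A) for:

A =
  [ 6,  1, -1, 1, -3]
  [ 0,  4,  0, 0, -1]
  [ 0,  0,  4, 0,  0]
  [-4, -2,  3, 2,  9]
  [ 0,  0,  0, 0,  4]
x^5 - 20*x^4 + 160*x^3 - 640*x^2 + 1280*x - 1024

Expanding det(x·I − A) (e.g. by cofactor expansion or by noting that A is similar to its Jordan form J, which has the same characteristic polynomial as A) gives
  χ_A(x) = x^5 - 20*x^4 + 160*x^3 - 640*x^2 + 1280*x - 1024
which factors as (x - 4)^5. The eigenvalues (with algebraic multiplicities) are λ = 4 with multiplicity 5.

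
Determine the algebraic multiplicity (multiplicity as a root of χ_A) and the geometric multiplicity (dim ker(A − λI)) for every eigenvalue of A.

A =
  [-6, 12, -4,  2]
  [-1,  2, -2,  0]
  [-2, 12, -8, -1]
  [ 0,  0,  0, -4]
λ = -4: alg = 4, geom = 2

Step 1 — factor the characteristic polynomial to read off the algebraic multiplicities:
  χ_A(x) = (x + 4)^4

Step 2 — compute geometric multiplicities via the rank-nullity identity g(λ) = n − rank(A − λI):
  rank(A − (-4)·I) = 2, so dim ker(A − (-4)·I) = n − 2 = 2

Summary:
  λ = -4: algebraic multiplicity = 4, geometric multiplicity = 2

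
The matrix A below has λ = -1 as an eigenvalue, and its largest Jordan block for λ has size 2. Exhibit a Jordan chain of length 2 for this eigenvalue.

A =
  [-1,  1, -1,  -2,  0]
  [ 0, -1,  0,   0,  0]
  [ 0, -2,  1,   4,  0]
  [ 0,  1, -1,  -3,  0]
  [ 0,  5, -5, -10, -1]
A Jordan chain for λ = -1 of length 2:
v_1 = (1, 0, -2, 1, 5)ᵀ
v_2 = (0, 1, 0, 0, 0)ᵀ

Let N = A − (-1)·I. We want v_2 with N^2 v_2 = 0 but N^1 v_2 ≠ 0; then v_{j-1} := N · v_j for j = 2, …, 2.

Pick v_2 = (0, 1, 0, 0, 0)ᵀ.
Then v_1 = N · v_2 = (1, 0, -2, 1, 5)ᵀ.

Sanity check: (A − (-1)·I) v_1 = (0, 0, 0, 0, 0)ᵀ = 0. ✓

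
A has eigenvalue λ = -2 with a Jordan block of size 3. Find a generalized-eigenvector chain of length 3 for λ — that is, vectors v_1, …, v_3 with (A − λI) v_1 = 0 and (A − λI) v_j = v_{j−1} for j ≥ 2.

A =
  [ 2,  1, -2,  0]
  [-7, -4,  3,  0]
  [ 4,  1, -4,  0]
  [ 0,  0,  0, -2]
A Jordan chain for λ = -2 of length 3:
v_1 = (1, -2, 1, 0)ᵀ
v_2 = (4, -7, 4, 0)ᵀ
v_3 = (1, 0, 0, 0)ᵀ

Let N = A − (-2)·I. We want v_3 with N^3 v_3 = 0 but N^2 v_3 ≠ 0; then v_{j-1} := N · v_j for j = 3, …, 2.

Pick v_3 = (1, 0, 0, 0)ᵀ.
Then v_2 = N · v_3 = (4, -7, 4, 0)ᵀ.
Then v_1 = N · v_2 = (1, -2, 1, 0)ᵀ.

Sanity check: (A − (-2)·I) v_1 = (0, 0, 0, 0)ᵀ = 0. ✓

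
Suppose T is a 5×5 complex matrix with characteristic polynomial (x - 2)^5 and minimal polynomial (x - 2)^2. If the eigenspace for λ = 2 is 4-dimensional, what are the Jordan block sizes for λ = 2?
Block sizes for λ = 2: [2, 1, 1, 1]

Step 1 — from the characteristic polynomial, algebraic multiplicity of λ = 2 is 5. From dim ker(T − (2)·I) = 4, there are exactly 4 Jordan blocks for λ = 2.
Step 2 — from the minimal polynomial, the factor (x − 2)^2 tells us the largest block for λ = 2 has size 2.
Step 3 — with total size 5, 4 blocks, and largest block 2, the block sizes (in nonincreasing order) are [2, 1, 1, 1].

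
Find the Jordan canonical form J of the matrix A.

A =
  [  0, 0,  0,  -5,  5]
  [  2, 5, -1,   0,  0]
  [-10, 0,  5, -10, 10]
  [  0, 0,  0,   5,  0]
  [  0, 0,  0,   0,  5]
J_1(0) ⊕ J_2(5) ⊕ J_1(5) ⊕ J_1(5)

The characteristic polynomial is
  det(x·I − A) = x^5 - 20*x^4 + 150*x^3 - 500*x^2 + 625*x = x*(x - 5)^4

Eigenvalues and multiplicities (the geometric multiplicity of λ is n − rank(A − λI), which equals the number of Jordan blocks for λ):
  λ = 0: algebraic multiplicity = 1, geometric multiplicity = 1
  λ = 5: algebraic multiplicity = 4, geometric multiplicity = 3

Determining the block sizes for each eigenvalue:
  λ = 0: one block (gm = 1), so the single block has size am = 1 → block sizes [1]
  λ = 5: 3 blocks summing to 4 forces exactly one block of size 2 and the rest size 1 → block sizes [2, 1, 1]

Assembling the blocks gives a Jordan form
J =
  [0, 0, 0, 0, 0]
  [0, 5, 1, 0, 0]
  [0, 0, 5, 0, 0]
  [0, 0, 0, 5, 0]
  [0, 0, 0, 0, 5]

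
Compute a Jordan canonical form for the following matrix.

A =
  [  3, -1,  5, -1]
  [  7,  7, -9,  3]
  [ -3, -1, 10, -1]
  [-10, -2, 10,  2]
J_1(4) ⊕ J_3(6)

The characteristic polynomial is
  det(x·I − A) = x^4 - 22*x^3 + 180*x^2 - 648*x + 864 = (x - 6)^3*(x - 4)

Eigenvalues and multiplicities (the geometric multiplicity of λ is n − rank(A − λI), which equals the number of Jordan blocks for λ):
  λ = 4: algebraic multiplicity = 1, geometric multiplicity = 1
  λ = 6: algebraic multiplicity = 3, geometric multiplicity = 1

Determining the block sizes for each eigenvalue:
  λ = 4: one block (gm = 1), so the single block has size am = 1 → block sizes [1]
  λ = 6: one block (gm = 1), so the single block has size am = 3 → block sizes [3]

Assembling the blocks gives a Jordan form
J =
  [4, 0, 0, 0]
  [0, 6, 1, 0]
  [0, 0, 6, 1]
  [0, 0, 0, 6]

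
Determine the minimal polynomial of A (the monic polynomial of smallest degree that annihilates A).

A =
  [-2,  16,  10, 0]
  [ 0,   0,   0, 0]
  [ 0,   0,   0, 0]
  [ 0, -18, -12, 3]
x^3 - x^2 - 6*x

The characteristic polynomial is χ_A(x) = x^2*(x - 3)*(x + 2), so the eigenvalues are known. The minimal polynomial is
  m_A(x) = Π_λ (x − λ)^{k_λ}
where k_λ is the size of the *largest* Jordan block for λ (equivalently, the smallest k with (A − λI)^k v = 0 for every generalised eigenvector v of λ).

  λ = -2: largest Jordan block has size 1, contributing (x + 2)
  λ = 0: largest Jordan block has size 1, contributing (x − 0)
  λ = 3: largest Jordan block has size 1, contributing (x − 3)

So m_A(x) = x*(x - 3)*(x + 2) = x^3 - x^2 - 6*x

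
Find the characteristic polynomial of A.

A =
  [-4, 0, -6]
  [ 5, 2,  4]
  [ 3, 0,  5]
x^3 - 3*x^2 + 4

Expanding det(x·I − A) (e.g. by cofactor expansion or by noting that A is similar to its Jordan form J, which has the same characteristic polynomial as A) gives
  χ_A(x) = x^3 - 3*x^2 + 4
which factors as (x - 2)^2*(x + 1). The eigenvalues (with algebraic multiplicities) are λ = -1 with multiplicity 1, λ = 2 with multiplicity 2.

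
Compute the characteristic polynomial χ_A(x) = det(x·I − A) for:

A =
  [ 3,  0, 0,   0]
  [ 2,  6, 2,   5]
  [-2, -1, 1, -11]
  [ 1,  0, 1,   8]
x^4 - 18*x^3 + 120*x^2 - 350*x + 375

Expanding det(x·I − A) (e.g. by cofactor expansion or by noting that A is similar to its Jordan form J, which has the same characteristic polynomial as A) gives
  χ_A(x) = x^4 - 18*x^3 + 120*x^2 - 350*x + 375
which factors as (x - 5)^3*(x - 3). The eigenvalues (with algebraic multiplicities) are λ = 3 with multiplicity 1, λ = 5 with multiplicity 3.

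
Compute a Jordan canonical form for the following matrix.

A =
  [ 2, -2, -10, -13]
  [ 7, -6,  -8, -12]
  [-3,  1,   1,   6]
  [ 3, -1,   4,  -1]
J_3(-3) ⊕ J_1(5)

The characteristic polynomial is
  det(x·I − A) = x^4 + 4*x^3 - 18*x^2 - 108*x - 135 = (x - 5)*(x + 3)^3

Eigenvalues and multiplicities (the geometric multiplicity of λ is n − rank(A − λI), which equals the number of Jordan blocks for λ):
  λ = -3: algebraic multiplicity = 3, geometric multiplicity = 1
  λ = 5: algebraic multiplicity = 1, geometric multiplicity = 1

Determining the block sizes for each eigenvalue:
  λ = -3: one block (gm = 1), so the single block has size am = 3 → block sizes [3]
  λ = 5: one block (gm = 1), so the single block has size am = 1 → block sizes [1]

Assembling the blocks gives a Jordan form
J =
  [-3,  1,  0, 0]
  [ 0, -3,  1, 0]
  [ 0,  0, -3, 0]
  [ 0,  0,  0, 5]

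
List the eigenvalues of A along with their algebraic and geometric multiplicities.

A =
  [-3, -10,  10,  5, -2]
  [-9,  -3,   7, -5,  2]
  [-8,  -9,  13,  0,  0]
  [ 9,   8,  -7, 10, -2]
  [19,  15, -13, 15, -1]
λ = -4: alg = 1, geom = 1; λ = 5: alg = 4, geom = 2

Step 1 — factor the characteristic polynomial to read off the algebraic multiplicities:
  χ_A(x) = (x - 5)^4*(x + 4)

Step 2 — compute geometric multiplicities via the rank-nullity identity g(λ) = n − rank(A − λI):
  rank(A − (-4)·I) = 4, so dim ker(A − (-4)·I) = n − 4 = 1
  rank(A − (5)·I) = 3, so dim ker(A − (5)·I) = n − 3 = 2

Summary:
  λ = -4: algebraic multiplicity = 1, geometric multiplicity = 1
  λ = 5: algebraic multiplicity = 4, geometric multiplicity = 2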